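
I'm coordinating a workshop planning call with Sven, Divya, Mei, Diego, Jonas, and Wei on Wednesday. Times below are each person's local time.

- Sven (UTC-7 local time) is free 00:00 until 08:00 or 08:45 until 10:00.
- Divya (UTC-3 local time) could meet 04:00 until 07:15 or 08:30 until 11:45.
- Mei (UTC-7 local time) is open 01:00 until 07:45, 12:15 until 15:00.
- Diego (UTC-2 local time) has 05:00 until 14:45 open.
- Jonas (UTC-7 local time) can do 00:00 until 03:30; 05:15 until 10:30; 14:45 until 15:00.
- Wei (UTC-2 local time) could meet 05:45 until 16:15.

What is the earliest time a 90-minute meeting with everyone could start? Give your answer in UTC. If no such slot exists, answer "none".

08:00

Sven in UTC: 07:00-15:00, 15:45-17:00 (add 7h to convert from UTC-7).
Divya in UTC: 07:00-10:15, 11:30-14:45 (add 3h to convert from UTC-3).
Mei in UTC: 08:00-14:45, 19:15-22:00 (add 7h to convert from UTC-7).
Diego in UTC: 07:00-16:45 (add 2h to convert from UTC-2).
Jonas in UTC: 07:00-10:30, 12:15-17:30, 21:45-22:00 (add 7h to convert from UTC-7).
Wei in UTC: 07:45-18:15 (add 2h to convert from UTC-2).
Sven ∩ Divya: 07:00-10:15, 11:30-14:45.
Sven ∩ Divya ∩ Mei: 08:00-10:15, 11:30-14:45.
Sven ∩ Divya ∩ Mei ∩ Diego: 08:00-10:15, 11:30-14:45.
Sven ∩ Divya ∩ Mei ∩ Diego ∩ Jonas: 08:00-10:15, 12:15-14:45.
Sven ∩ Divya ∩ Mei ∩ Diego ∩ Jonas ∩ Wei: 08:00-10:15, 12:15-14:45.
The first common window of at least 90 minutes is 08:00-10:15, so the earliest start is 08:00.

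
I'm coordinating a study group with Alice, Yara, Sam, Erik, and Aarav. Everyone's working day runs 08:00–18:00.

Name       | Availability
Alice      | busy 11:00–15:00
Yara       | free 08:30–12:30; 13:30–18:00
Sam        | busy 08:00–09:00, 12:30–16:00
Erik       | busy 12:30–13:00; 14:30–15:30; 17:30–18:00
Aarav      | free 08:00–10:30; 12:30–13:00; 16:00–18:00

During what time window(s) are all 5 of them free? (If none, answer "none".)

09:00-10:30, 16:00-17:30

Alice free: 08:00-11:00, 15:00-18:00 (invert busy blocks within the working day).
Yara free: 08:30-12:30, 13:30-18:00.
Sam free: 09:00-12:30, 16:00-18:00 (invert busy blocks within the working day).
Erik free: 08:00-12:30, 13:00-14:30, 15:30-17:30 (invert busy blocks within the working day).
Aarav free: 08:00-10:30, 12:30-13:00, 16:00-18:00.
Alice ∩ Yara: 08:30-11:00, 15:00-18:00.
Alice ∩ Yara ∩ Sam: 09:00-11:00, 16:00-18:00.
Alice ∩ Yara ∩ Sam ∩ Erik: 09:00-11:00, 16:00-17:30.
Alice ∩ Yara ∩ Sam ∩ Erik ∩ Aarav: 09:00-10:30, 16:00-17:30.
Those are the intersection windows.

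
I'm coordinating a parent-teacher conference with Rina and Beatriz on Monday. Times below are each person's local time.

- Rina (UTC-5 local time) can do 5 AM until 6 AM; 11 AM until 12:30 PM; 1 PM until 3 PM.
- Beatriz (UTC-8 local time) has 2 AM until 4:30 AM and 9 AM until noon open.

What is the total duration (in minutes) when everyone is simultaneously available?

210

Rina in UTC: 10:00-11:00, 16:00-17:30, 18:00-20:00 (add 5h to convert from UTC-5).
Beatriz in UTC: 10:00-12:30, 17:00-20:00 (add 8h to convert from UTC-8).
Rina ∩ Beatriz: 10:00-11:00, 17:00-17:30, 18:00-20:00.
Those are the intersection windows.
Summing the common windows: 60 + 30 + 120 = 210 minutes.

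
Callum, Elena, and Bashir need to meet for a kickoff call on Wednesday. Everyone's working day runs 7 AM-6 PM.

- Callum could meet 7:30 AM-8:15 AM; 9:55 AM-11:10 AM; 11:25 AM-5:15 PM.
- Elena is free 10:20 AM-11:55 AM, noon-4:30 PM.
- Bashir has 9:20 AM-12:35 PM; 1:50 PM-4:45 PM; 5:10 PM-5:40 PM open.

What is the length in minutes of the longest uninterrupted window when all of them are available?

Callum ∩ Elena: 10:20-11:10, 11:25-11:55, 12:00-16:30.
Callum ∩ Elena ∩ Bashir: 10:20-11:10, 11:25-11:55, 12:00-12:35, 13:50-16:30.
Those are the intersection windows.
The longest is 13:50-16:30 at 160 minutes.

160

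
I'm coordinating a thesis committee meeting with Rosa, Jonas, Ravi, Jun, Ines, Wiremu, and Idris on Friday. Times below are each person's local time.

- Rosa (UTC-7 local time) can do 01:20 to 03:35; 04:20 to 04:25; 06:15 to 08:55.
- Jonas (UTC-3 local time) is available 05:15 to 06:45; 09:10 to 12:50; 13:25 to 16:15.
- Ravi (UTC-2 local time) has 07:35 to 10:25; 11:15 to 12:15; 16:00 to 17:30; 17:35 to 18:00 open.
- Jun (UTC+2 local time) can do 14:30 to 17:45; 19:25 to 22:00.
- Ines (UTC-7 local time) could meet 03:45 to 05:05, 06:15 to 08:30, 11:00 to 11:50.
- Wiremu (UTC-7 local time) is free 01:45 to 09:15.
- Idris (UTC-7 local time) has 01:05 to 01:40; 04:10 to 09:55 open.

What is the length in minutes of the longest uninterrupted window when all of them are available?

60

Rosa in UTC: 08:20-10:35, 11:20-11:25, 13:15-15:55 (add 7h to convert from UTC-7).
Jonas in UTC: 08:15-09:45, 12:10-15:50, 16:25-19:15 (add 3h to convert from UTC-3).
Ravi in UTC: 09:35-12:25, 13:15-14:15, 18:00-19:30, 19:35-20:00 (add 2h to convert from UTC-2).
Jun in UTC: 12:30-15:45, 17:25-20:00 (subtract 2h to convert from UTC+2).
Ines in UTC: 10:45-12:05, 13:15-15:30, 18:00-18:50 (add 7h to convert from UTC-7).
Wiremu in UTC: 08:45-16:15 (add 7h to convert from UTC-7).
Idris in UTC: 08:05-08:40, 11:10-16:55 (add 7h to convert from UTC-7).
Rosa ∩ Jonas: 08:20-09:45, 13:15-15:50.
Rosa ∩ Jonas ∩ Ravi: 09:35-09:45, 13:15-14:15.
Rosa ∩ Jonas ∩ Ravi ∩ Jun: 13:15-14:15.
Rosa ∩ Jonas ∩ Ravi ∩ Jun ∩ Ines: 13:15-14:15.
Rosa ∩ Jonas ∩ Ravi ∩ Jun ∩ Ines ∩ Wiremu: 13:15-14:15.
Rosa ∩ Jonas ∩ Ravi ∩ Jun ∩ Ines ∩ Wiremu ∩ Idris: 13:15-14:15.
Those are the intersection windows.
The longest is 13:15-14:15 at 60 minutes.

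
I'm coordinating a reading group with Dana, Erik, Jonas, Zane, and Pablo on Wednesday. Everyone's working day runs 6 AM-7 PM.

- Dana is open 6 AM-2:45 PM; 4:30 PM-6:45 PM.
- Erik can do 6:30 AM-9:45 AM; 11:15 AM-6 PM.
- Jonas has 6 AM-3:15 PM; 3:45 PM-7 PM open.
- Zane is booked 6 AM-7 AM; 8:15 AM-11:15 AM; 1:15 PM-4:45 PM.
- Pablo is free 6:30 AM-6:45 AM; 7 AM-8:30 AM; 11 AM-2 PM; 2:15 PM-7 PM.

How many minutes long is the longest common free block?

Dana free: 06:00-14:45, 16:30-18:45.
Erik free: 06:30-09:45, 11:15-18:00.
Jonas free: 06:00-15:15, 15:45-19:00.
Zane free: 07:00-08:15, 11:15-13:15, 16:45-19:00 (invert busy blocks within the working day).
Pablo free: 06:30-06:45, 07:00-08:30, 11:00-14:00, 14:15-19:00.
Dana ∩ Erik: 06:30-09:45, 11:15-14:45, 16:30-18:00.
Dana ∩ Erik ∩ Jonas: 06:30-09:45, 11:15-14:45, 16:30-18:00.
Dana ∩ Erik ∩ Jonas ∩ Zane: 07:00-08:15, 11:15-13:15, 16:45-18:00.
Dana ∩ Erik ∩ Jonas ∩ Zane ∩ Pablo: 07:00-08:15, 11:15-13:15, 16:45-18:00.
So the common availability across everyone is 07:00-08:15, 11:15-13:15, 16:45-18:00.
The longest is 11:15-13:15 at 120 minutes.

120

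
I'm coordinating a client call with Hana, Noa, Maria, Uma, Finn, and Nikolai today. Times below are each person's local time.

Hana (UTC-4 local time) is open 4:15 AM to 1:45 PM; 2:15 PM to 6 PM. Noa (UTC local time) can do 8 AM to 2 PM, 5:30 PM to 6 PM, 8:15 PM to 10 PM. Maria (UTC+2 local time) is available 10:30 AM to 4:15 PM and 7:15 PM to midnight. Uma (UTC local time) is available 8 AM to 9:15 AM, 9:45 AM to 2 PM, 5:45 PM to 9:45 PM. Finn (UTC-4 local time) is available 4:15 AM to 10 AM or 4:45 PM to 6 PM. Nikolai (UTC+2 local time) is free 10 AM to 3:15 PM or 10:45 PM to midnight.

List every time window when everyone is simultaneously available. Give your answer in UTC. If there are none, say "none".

Hana in UTC: 08:15-17:45, 18:15-22:00 (add 4h to convert from UTC-4).
Noa in UTC: 08:00-14:00, 17:30-18:00, 20:15-22:00.
Maria in UTC: 08:30-14:15, 17:15-22:00 (subtract 2h to convert from UTC+2).
Uma in UTC: 08:00-09:15, 09:45-14:00, 17:45-21:45.
Finn in UTC: 08:15-14:00, 20:45-22:00 (add 4h to convert from UTC-4).
Nikolai in UTC: 08:00-13:15, 20:45-22:00 (subtract 2h to convert from UTC+2).
Hana ∩ Noa: 08:15-14:00, 17:30-17:45, 20:15-22:00.
Hana ∩ Noa ∩ Maria: 08:30-14:00, 17:30-17:45, 20:15-22:00.
Hana ∩ Noa ∩ Maria ∩ Uma: 08:30-09:15, 09:45-14:00, 20:15-21:45.
Hana ∩ Noa ∩ Maria ∩ Uma ∩ Finn: 08:30-09:15, 09:45-14:00, 20:45-21:45.
Hana ∩ Noa ∩ Maria ∩ Uma ∩ Finn ∩ Nikolai: 08:30-09:15, 09:45-13:15, 20:45-21:45.
So the common availability across everyone is 08:30-09:15, 09:45-13:15, 20:45-21:45.

08:30-09:15, 09:45-13:15, 20:45-21:45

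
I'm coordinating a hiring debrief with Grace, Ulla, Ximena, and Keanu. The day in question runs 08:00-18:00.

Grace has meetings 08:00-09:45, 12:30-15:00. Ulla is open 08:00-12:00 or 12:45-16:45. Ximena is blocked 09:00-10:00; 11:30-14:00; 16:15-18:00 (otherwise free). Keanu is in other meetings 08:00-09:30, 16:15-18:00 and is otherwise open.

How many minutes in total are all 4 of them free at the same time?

165

Grace free: 09:45-12:30, 15:00-18:00 (invert busy blocks within the working day).
Ulla free: 08:00-12:00, 12:45-16:45.
Ximena free: 08:00-09:00, 10:00-11:30, 14:00-16:15 (invert busy blocks within the working day).
Keanu free: 09:30-16:15 (invert busy blocks within the working day).
Grace ∩ Ulla: 09:45-12:00, 15:00-16:45.
Grace ∩ Ulla ∩ Ximena: 10:00-11:30, 15:00-16:15.
Grace ∩ Ulla ∩ Ximena ∩ Keanu: 10:00-11:30, 15:00-16:15.
Summing the common windows: 90 + 75 = 165 minutes.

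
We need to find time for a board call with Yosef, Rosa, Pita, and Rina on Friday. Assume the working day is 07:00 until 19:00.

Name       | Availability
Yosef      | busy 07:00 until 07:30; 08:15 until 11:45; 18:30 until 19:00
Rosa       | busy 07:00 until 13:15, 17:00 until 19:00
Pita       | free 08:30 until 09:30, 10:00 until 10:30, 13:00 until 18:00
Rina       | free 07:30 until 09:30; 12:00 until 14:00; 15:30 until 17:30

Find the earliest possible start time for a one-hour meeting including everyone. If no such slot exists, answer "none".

Yosef free: 07:30-08:15, 11:45-18:30 (invert busy blocks within the working day).
Rosa free: 13:15-17:00 (invert busy blocks within the working day).
Pita free: 08:30-09:30, 10:00-10:30, 13:00-18:00.
Rina free: 07:30-09:30, 12:00-14:00, 15:30-17:30.
Yosef ∩ Rosa: 13:15-17:00.
Yosef ∩ Rosa ∩ Pita: 13:15-17:00.
Yosef ∩ Rosa ∩ Pita ∩ Rina: 13:15-14:00, 15:30-17:00.
The first common window of at least 60 minutes is 15:30-17:00, so the earliest start is 15:30.

15:30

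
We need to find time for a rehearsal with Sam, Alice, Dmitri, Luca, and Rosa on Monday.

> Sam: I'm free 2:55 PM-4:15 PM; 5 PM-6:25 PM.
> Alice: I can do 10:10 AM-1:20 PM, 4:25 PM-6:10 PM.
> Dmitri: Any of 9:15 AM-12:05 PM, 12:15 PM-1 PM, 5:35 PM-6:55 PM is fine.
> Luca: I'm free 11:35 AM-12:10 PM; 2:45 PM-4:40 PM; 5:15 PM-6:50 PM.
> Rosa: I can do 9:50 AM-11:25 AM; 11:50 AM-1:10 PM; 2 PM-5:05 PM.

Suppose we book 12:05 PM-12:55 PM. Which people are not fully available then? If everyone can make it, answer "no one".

Dmitri, Luca, Sam

Sam: not fully free for 12:05-12:55. Alice: free for 12:05-12:55. Dmitri: not fully free for 12:05-12:55. Luca: not fully free for 12:05-12:55. Rosa: free for 12:05-12:55.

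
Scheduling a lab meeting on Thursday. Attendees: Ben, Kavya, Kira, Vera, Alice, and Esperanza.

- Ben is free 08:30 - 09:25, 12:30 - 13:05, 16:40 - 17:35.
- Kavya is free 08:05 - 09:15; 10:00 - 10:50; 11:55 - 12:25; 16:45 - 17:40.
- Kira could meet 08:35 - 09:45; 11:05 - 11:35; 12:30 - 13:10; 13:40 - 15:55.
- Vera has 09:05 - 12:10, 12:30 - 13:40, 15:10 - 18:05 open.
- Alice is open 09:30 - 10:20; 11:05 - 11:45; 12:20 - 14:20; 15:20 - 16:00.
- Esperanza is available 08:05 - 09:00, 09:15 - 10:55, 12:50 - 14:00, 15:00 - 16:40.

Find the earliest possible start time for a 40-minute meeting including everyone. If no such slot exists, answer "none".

none

Ben ∩ Kavya: 08:30-09:15, 16:45-17:35.
Ben ∩ Kavya ∩ Kira: 08:35-09:15.
Ben ∩ Kavya ∩ Kira ∩ Vera: 09:05-09:15.
Ben ∩ Kavya ∩ Kira ∩ Vera ∩ Alice: ∅.
Ben ∩ Kavya ∩ Kira ∩ Vera ∩ Alice ∩ Esperanza: ∅.
There is no time when everyone is free.
No common window is at least 40 minutes long.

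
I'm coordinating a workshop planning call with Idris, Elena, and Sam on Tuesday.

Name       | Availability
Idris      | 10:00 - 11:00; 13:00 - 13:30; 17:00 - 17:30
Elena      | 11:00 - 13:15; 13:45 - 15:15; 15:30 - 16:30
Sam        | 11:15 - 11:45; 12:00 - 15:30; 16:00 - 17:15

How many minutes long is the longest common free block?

Idris ∩ Elena: 13:00-13:15.
Idris ∩ Elena ∩ Sam: 13:00-13:15.
The longest is 13:00-13:15 at 15 minutes.

15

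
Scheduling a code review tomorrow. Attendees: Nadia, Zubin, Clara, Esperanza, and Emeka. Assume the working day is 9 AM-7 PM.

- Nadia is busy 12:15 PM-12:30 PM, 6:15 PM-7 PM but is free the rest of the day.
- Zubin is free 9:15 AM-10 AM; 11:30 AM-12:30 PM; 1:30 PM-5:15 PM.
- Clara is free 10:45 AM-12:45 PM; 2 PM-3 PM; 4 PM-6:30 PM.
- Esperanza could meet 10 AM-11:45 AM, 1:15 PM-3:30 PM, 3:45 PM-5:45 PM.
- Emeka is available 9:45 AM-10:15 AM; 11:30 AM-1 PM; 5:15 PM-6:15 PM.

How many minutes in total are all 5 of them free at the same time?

15

Nadia free: 09:00-12:15, 12:30-18:15 (invert busy blocks within the working day).
Zubin free: 09:15-10:00, 11:30-12:30, 13:30-17:15.
Clara free: 10:45-12:45, 14:00-15:00, 16:00-18:30.
Esperanza free: 10:00-11:45, 13:15-15:30, 15:45-17:45.
Emeka free: 09:45-10:15, 11:30-13:00, 17:15-18:15.
Nadia ∩ Zubin: 09:15-10:00, 11:30-12:15, 13:30-17:15.
Nadia ∩ Zubin ∩ Clara: 11:30-12:15, 14:00-15:00, 16:00-17:15.
Nadia ∩ Zubin ∩ Clara ∩ Esperanza: 11:30-11:45, 14:00-15:00, 16:00-17:15.
Nadia ∩ Zubin ∩ Clara ∩ Esperanza ∩ Emeka: 11:30-11:45.
That's a single block of 15 minutes.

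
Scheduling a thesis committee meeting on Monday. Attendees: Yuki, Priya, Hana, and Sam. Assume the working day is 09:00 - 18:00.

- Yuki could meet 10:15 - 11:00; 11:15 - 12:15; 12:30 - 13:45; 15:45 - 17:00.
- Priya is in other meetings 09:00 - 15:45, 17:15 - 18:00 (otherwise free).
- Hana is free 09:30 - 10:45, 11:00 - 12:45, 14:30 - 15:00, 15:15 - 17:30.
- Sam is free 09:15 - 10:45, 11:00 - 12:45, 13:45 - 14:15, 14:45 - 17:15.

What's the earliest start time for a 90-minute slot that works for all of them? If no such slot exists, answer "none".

Yuki free: 10:15-11:00, 11:15-12:15, 12:30-13:45, 15:45-17:00.
Priya free: 15:45-17:15 (invert busy blocks within the working day).
Hana free: 09:30-10:45, 11:00-12:45, 14:30-15:00, 15:15-17:30.
Sam free: 09:15-10:45, 11:00-12:45, 13:45-14:15, 14:45-17:15.
Yuki ∩ Priya: 15:45-17:00.
Yuki ∩ Priya ∩ Hana: 15:45-17:00.
Yuki ∩ Priya ∩ Hana ∩ Sam: 15:45-17:00.
No common window is at least 90 minutes long.

none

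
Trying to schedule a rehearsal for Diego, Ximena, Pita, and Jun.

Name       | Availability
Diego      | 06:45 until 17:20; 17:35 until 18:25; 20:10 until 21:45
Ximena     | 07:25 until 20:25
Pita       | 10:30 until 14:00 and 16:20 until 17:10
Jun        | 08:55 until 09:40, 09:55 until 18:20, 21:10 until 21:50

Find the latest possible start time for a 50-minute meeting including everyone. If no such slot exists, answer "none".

Diego ∩ Ximena: 07:25-17:20, 17:35-18:25, 20:10-20:25.
Diego ∩ Ximena ∩ Pita: 10:30-14:00, 16:20-17:10.
Diego ∩ Ximena ∩ Pita ∩ Jun: 10:30-14:00, 16:20-17:10.
So the common availability across everyone is 10:30-14:00, 16:20-17:10.
The last common window of at least 50 minutes is 16:20-17:10; a 50-minute meeting can start as late as 16:20 and still end by 17:10.

16:20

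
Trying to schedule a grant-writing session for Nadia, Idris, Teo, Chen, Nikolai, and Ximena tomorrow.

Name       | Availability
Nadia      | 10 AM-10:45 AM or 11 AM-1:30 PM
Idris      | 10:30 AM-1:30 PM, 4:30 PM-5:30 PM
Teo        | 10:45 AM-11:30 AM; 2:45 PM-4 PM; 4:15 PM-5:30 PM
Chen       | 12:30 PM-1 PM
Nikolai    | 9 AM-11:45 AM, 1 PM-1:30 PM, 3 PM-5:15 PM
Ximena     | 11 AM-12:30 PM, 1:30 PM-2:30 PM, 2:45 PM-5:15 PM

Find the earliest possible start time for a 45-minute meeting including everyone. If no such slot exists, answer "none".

Nadia ∩ Idris: 10:30-10:45, 11:00-13:30.
Nadia ∩ Idris ∩ Teo: 11:00-11:30.
Nadia ∩ Idris ∩ Teo ∩ Chen: ∅.
Nadia ∩ Idris ∩ Teo ∩ Chen ∩ Nikolai: ∅.
Nadia ∩ Idris ∩ Teo ∩ Chen ∩ Nikolai ∩ Ximena: ∅.
There is no time when everyone is free.
No common window is at least 45 minutes long.

none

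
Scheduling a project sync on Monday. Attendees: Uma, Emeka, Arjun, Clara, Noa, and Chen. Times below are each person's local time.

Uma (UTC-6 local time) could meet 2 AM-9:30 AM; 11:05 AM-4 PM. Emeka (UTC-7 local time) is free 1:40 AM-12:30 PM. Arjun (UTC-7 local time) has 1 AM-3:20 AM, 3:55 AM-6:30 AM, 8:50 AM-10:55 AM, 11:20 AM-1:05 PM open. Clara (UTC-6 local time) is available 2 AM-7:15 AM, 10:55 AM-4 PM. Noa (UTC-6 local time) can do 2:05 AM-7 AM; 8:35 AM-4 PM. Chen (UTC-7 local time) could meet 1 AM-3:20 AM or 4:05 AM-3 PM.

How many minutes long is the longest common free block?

Uma in UTC: 08:00-15:30, 17:05-22:00 (add 6h to convert from UTC-6).
Emeka in UTC: 08:40-19:30 (add 7h to convert from UTC-7).
Arjun in UTC: 08:00-10:20, 10:55-13:30, 15:50-17:55, 18:20-20:05 (add 7h to convert from UTC-7).
Clara in UTC: 08:00-13:15, 16:55-22:00 (add 6h to convert from UTC-6).
Noa in UTC: 08:05-13:00, 14:35-22:00 (add 6h to convert from UTC-6).
Chen in UTC: 08:00-10:20, 11:05-22:00 (add 7h to convert from UTC-7).
Uma ∩ Emeka: 08:40-15:30, 17:05-19:30.
Uma ∩ Emeka ∩ Arjun: 08:40-10:20, 10:55-13:30, 17:05-17:55, 18:20-19:30.
Uma ∩ Emeka ∩ Arjun ∩ Clara: 08:40-10:20, 10:55-13:15, 17:05-17:55, 18:20-19:30.
Uma ∩ Emeka ∩ Arjun ∩ Clara ∩ Noa: 08:40-10:20, 10:55-13:00, 17:05-17:55, 18:20-19:30.
Uma ∩ Emeka ∩ Arjun ∩ Clara ∩ Noa ∩ Chen: 08:40-10:20, 11:05-13:00, 17:05-17:55, 18:20-19:30.
The longest is 11:05-13:00 at 115 minutes.

115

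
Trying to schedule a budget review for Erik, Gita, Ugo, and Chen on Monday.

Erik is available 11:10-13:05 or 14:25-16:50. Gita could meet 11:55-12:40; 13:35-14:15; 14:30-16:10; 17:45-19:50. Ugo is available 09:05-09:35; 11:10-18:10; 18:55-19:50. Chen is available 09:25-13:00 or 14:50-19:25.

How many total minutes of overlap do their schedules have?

125

Erik ∩ Gita: 11:55-12:40, 14:30-16:10.
Erik ∩ Gita ∩ Ugo: 11:55-12:40, 14:30-16:10.
Erik ∩ Gita ∩ Ugo ∩ Chen: 11:55-12:40, 14:50-16:10.
Summing the common windows: 45 + 80 = 125 minutes.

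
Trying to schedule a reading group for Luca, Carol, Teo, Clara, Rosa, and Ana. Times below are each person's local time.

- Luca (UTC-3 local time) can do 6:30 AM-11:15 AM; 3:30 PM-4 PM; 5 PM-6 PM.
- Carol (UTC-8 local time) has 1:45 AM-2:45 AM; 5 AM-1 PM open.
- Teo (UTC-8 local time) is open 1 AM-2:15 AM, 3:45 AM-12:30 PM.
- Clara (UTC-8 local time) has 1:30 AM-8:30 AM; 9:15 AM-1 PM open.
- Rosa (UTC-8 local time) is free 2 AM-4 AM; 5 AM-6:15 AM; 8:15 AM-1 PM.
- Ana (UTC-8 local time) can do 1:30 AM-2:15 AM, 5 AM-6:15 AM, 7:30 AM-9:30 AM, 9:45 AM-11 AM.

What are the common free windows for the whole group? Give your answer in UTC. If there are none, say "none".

Luca in UTC: 09:30-14:15, 18:30-19:00, 20:00-21:00 (add 3h to convert from UTC-3).
Carol in UTC: 09:45-10:45, 13:00-21:00 (add 8h to convert from UTC-8).
Teo in UTC: 09:00-10:15, 11:45-20:30 (add 8h to convert from UTC-8).
Clara in UTC: 09:30-16:30, 17:15-21:00 (add 8h to convert from UTC-8).
Rosa in UTC: 10:00-12:00, 13:00-14:15, 16:15-21:00 (add 8h to convert from UTC-8).
Ana in UTC: 09:30-10:15, 13:00-14:15, 15:30-17:30, 17:45-19:00 (add 8h to convert from UTC-8).
Luca ∩ Carol: 09:45-10:45, 13:00-14:15, 18:30-19:00, 20:00-21:00.
Luca ∩ Carol ∩ Teo: 09:45-10:15, 13:00-14:15, 18:30-19:00, 20:00-20:30.
Luca ∩ Carol ∩ Teo ∩ Clara: 09:45-10:15, 13:00-14:15, 18:30-19:00, 20:00-20:30.
Luca ∩ Carol ∩ Teo ∩ Clara ∩ Rosa: 10:00-10:15, 13:00-14:15, 18:30-19:00, 20:00-20:30.
Luca ∩ Carol ∩ Teo ∩ Clara ∩ Rosa ∩ Ana: 10:00-10:15, 13:00-14:15, 18:30-19:00.
Those are the intersection windows.

10:00-10:15, 13:00-14:15, 18:30-19:00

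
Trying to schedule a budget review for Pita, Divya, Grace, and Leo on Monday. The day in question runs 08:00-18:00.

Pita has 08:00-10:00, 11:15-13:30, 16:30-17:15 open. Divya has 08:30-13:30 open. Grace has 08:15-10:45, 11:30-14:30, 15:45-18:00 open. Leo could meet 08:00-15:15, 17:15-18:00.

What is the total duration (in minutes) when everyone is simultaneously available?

210

Pita ∩ Divya: 08:30-10:00, 11:15-13:30.
Pita ∩ Divya ∩ Grace: 08:30-10:00, 11:30-13:30.
Pita ∩ Divya ∩ Grace ∩ Leo: 08:30-10:00, 11:30-13:30.
Summing the common windows: 90 + 120 = 210 minutes.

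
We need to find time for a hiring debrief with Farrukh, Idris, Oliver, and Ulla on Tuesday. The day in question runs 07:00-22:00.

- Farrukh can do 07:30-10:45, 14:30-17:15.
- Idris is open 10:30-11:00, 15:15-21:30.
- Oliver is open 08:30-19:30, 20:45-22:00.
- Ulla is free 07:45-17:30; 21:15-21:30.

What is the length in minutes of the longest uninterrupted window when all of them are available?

120

Farrukh ∩ Idris: 10:30-10:45, 15:15-17:15.
Farrukh ∩ Idris ∩ Oliver: 10:30-10:45, 15:15-17:15.
Farrukh ∩ Idris ∩ Oliver ∩ Ulla: 10:30-10:45, 15:15-17:15.
The longest is 15:15-17:15 at 120 minutes.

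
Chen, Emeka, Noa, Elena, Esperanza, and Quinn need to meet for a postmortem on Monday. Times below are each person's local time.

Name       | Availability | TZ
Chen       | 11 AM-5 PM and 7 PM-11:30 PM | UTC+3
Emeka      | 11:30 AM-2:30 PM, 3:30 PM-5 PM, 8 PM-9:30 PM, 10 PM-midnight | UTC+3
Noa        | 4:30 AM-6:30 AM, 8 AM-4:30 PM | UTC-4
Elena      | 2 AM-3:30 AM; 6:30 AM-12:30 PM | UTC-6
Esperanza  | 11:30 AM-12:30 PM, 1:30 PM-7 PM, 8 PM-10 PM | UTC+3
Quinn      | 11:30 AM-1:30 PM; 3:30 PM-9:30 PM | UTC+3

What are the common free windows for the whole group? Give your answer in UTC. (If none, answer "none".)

08:30-09:30, 12:30-14:00, 17:00-18:30

Chen in UTC: 08:00-14:00, 16:00-20:30 (subtract 3h to convert from UTC+3).
Emeka in UTC: 08:30-11:30, 12:30-14:00, 17:00-18:30, 19:00-21:00 (subtract 3h to convert from UTC+3).
Noa in UTC: 08:30-10:30, 12:00-20:30 (add 4h to convert from UTC-4).
Elena in UTC: 08:00-09:30, 12:30-18:30 (add 6h to convert from UTC-6).
Esperanza in UTC: 08:30-09:30, 10:30-16:00, 17:00-19:00 (subtract 3h to convert from UTC+3).
Quinn in UTC: 08:30-10:30, 12:30-18:30 (subtract 3h to convert from UTC+3).
Chen ∩ Emeka: 08:30-11:30, 12:30-14:00, 17:00-18:30, 19:00-20:30.
Chen ∩ Emeka ∩ Noa: 08:30-10:30, 12:30-14:00, 17:00-18:30, 19:00-20:30.
Chen ∩ Emeka ∩ Noa ∩ Elena: 08:30-09:30, 12:30-14:00, 17:00-18:30.
Chen ∩ Emeka ∩ Noa ∩ Elena ∩ Esperanza: 08:30-09:30, 12:30-14:00, 17:00-18:30.
Chen ∩ Emeka ∩ Noa ∩ Elena ∩ Esperanza ∩ Quinn: 08:30-09:30, 12:30-14:00, 17:00-18:30.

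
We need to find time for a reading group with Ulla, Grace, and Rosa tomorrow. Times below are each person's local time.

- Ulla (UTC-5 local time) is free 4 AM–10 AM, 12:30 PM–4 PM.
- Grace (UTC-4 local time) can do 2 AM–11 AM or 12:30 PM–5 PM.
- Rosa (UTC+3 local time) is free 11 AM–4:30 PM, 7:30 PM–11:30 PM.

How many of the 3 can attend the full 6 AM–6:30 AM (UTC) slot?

Ulla in UTC: 09:00-15:00, 17:30-21:00 (add 5h to convert from UTC-5).
Grace in UTC: 06:00-15:00, 16:30-21:00 (add 4h to convert from UTC-4).
Rosa in UTC: 08:00-13:30, 16:30-20:30 (subtract 3h to convert from UTC+3).
Grace can make the full 06:00-06:30 slot — that's 1.

1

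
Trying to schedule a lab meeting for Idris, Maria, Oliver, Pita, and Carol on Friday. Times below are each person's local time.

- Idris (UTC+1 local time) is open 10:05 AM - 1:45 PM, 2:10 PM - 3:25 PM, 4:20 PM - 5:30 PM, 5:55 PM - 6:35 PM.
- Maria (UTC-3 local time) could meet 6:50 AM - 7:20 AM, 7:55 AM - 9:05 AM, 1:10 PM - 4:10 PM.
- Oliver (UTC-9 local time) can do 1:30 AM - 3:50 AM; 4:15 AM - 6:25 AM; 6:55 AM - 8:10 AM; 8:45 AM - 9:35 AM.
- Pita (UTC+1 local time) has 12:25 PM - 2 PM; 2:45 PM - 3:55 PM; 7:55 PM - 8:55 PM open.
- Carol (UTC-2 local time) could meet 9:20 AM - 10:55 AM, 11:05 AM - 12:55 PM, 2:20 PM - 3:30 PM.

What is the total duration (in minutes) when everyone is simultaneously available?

Idris in UTC: 09:05-12:45, 13:10-14:25, 15:20-16:30, 16:55-17:35 (subtract 1h to convert from UTC+1).
Maria in UTC: 09:50-10:20, 10:55-12:05, 16:10-19:10 (add 3h to convert from UTC-3).
Oliver in UTC: 10:30-12:50, 13:15-15:25, 15:55-17:10, 17:45-18:35 (add 9h to convert from UTC-9).
Pita in UTC: 11:25-13:00, 13:45-14:55, 18:55-19:55 (subtract 1h to convert from UTC+1).
Carol in UTC: 11:20-12:55, 13:05-14:55, 16:20-17:30 (add 2h to convert from UTC-2).
Idris ∩ Maria: 09:50-10:20, 10:55-12:05, 16:10-16:30, 16:55-17:35.
Idris ∩ Maria ∩ Oliver: 10:55-12:05, 16:10-16:30, 16:55-17:10.
Idris ∩ Maria ∩ Oliver ∩ Pita: 11:25-12:05.
Idris ∩ Maria ∩ Oliver ∩ Pita ∩ Carol: 11:25-12:05.
That's a single block of 40 minutes.

40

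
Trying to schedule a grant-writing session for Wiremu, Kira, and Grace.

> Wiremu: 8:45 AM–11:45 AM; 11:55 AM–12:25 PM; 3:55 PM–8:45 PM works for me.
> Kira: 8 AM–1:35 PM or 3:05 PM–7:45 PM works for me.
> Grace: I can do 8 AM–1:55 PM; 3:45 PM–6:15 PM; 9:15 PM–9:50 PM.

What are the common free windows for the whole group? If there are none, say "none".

08:45-11:45, 11:55-12:25, 15:55-18:15

Wiremu ∩ Kira: 08:45-11:45, 11:55-12:25, 15:55-19:45.
Wiremu ∩ Kira ∩ Grace: 08:45-11:45, 11:55-12:25, 15:55-18:15.
Those are the intersection windows.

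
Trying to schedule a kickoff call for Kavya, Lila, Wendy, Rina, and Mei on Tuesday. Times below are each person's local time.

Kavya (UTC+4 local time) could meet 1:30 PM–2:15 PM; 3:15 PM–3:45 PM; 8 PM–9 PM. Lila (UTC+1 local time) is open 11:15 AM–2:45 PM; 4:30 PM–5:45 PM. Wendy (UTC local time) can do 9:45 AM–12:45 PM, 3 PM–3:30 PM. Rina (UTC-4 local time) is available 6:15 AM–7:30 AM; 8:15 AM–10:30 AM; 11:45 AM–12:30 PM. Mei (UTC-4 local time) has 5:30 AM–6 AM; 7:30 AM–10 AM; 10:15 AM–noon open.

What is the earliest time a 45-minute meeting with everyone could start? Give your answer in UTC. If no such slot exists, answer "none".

none

Kavya in UTC: 09:30-10:15, 11:15-11:45, 16:00-17:00 (subtract 4h to convert from UTC+4).
Lila in UTC: 10:15-13:45, 15:30-16:45 (subtract 1h to convert from UTC+1).
Wendy in UTC: 09:45-12:45, 15:00-15:30.
Rina in UTC: 10:15-11:30, 12:15-14:30, 15:45-16:30 (add 4h to convert from UTC-4).
Mei in UTC: 09:30-10:00, 11:30-14:00, 14:15-16:00 (add 4h to convert from UTC-4).
Kavya ∩ Lila: 11:15-11:45, 16:00-16:45.
Kavya ∩ Lila ∩ Wendy: 11:15-11:45.
Kavya ∩ Lila ∩ Wendy ∩ Rina: 11:15-11:30.
Kavya ∩ Lila ∩ Wendy ∩ Rina ∩ Mei: ∅.
There is no time when everyone is free.
No common window is at least 45 minutes long.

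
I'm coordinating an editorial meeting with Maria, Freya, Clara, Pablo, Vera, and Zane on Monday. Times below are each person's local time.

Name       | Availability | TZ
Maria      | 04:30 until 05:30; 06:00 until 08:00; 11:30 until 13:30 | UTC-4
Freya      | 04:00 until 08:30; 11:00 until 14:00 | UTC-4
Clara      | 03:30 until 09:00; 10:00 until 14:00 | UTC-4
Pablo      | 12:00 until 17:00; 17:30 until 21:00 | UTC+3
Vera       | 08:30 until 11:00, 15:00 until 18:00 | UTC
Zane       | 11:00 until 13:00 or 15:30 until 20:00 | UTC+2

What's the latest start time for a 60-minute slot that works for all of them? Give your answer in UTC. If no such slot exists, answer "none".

Maria in UTC: 08:30-09:30, 10:00-12:00, 15:30-17:30 (add 4h to convert from UTC-4).
Freya in UTC: 08:00-12:30, 15:00-18:00 (add 4h to convert from UTC-4).
Clara in UTC: 07:30-13:00, 14:00-18:00 (add 4h to convert from UTC-4).
Pablo in UTC: 09:00-14:00, 14:30-18:00 (subtract 3h to convert from UTC+3).
Vera in UTC: 08:30-11:00, 15:00-18:00.
Zane in UTC: 09:00-11:00, 13:30-18:00 (subtract 2h to convert from UTC+2).
Maria ∩ Freya: 08:30-09:30, 10:00-12:00, 15:30-17:30.
Maria ∩ Freya ∩ Clara: 08:30-09:30, 10:00-12:00, 15:30-17:30.
Maria ∩ Freya ∩ Clara ∩ Pablo: 09:00-09:30, 10:00-12:00, 15:30-17:30.
Maria ∩ Freya ∩ Clara ∩ Pablo ∩ Vera: 09:00-09:30, 10:00-11:00, 15:30-17:30.
Maria ∩ Freya ∩ Clara ∩ Pablo ∩ Vera ∩ Zane: 09:00-09:30, 10:00-11:00, 15:30-17:30.
The last common window of at least 60 minutes is 15:30-17:30; a 60-minute meeting can start as late as 16:30 and still end by 17:30.

16:30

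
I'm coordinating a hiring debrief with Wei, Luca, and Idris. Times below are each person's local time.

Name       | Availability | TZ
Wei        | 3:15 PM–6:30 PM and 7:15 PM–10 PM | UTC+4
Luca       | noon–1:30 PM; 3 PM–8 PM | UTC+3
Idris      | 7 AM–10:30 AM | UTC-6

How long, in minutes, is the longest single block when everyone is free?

Wei in UTC: 11:15-14:30, 15:15-18:00 (subtract 4h to convert from UTC+4).
Luca in UTC: 09:00-10:30, 12:00-17:00 (subtract 3h to convert from UTC+3).
Idris in UTC: 13:00-16:30 (add 6h to convert from UTC-6).
Wei ∩ Luca: 12:00-14:30, 15:15-17:00.
Wei ∩ Luca ∩ Idris: 13:00-14:30, 15:15-16:30.
Those are the intersection windows.
The longest is 13:00-14:30 at 90 minutes.

90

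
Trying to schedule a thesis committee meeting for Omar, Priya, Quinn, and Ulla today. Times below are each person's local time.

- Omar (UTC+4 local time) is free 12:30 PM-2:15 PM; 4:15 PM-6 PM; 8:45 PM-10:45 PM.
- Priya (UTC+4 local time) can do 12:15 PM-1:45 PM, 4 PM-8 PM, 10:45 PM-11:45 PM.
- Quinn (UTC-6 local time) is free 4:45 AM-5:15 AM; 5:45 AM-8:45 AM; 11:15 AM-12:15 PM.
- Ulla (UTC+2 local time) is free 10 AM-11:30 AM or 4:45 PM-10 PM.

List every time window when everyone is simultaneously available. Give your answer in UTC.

none

Omar in UTC: 08:30-10:15, 12:15-14:00, 16:45-18:45 (subtract 4h to convert from UTC+4).
Priya in UTC: 08:15-09:45, 12:00-16:00, 18:45-19:45 (subtract 4h to convert from UTC+4).
Quinn in UTC: 10:45-11:15, 11:45-14:45, 17:15-18:15 (add 6h to convert from UTC-6).
Ulla in UTC: 08:00-09:30, 14:45-20:00 (subtract 2h to convert from UTC+2).
Omar ∩ Priya: 08:30-09:45, 12:15-14:00.
Omar ∩ Priya ∩ Quinn: 12:15-14:00.
Omar ∩ Priya ∩ Quinn ∩ Ulla: ∅.
There is no time when everyone is free.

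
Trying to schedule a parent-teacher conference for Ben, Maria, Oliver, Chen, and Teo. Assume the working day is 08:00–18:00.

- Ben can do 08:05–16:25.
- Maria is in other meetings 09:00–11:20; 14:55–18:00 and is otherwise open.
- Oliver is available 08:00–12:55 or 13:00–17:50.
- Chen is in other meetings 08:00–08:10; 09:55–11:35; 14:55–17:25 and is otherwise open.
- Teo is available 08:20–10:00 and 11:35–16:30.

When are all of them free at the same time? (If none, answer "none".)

08:20-09:00, 11:35-12:55, 13:00-14:55

Ben free: 08:05-16:25.
Maria free: 08:00-09:00, 11:20-14:55 (invert busy blocks within the working day).
Oliver free: 08:00-12:55, 13:00-17:50.
Chen free: 08:10-09:55, 11:35-14:55, 17:25-18:00 (invert busy blocks within the working day).
Teo free: 08:20-10:00, 11:35-16:30.
Ben ∩ Maria: 08:05-09:00, 11:20-14:55.
Ben ∩ Maria ∩ Oliver: 08:05-09:00, 11:20-12:55, 13:00-14:55.
Ben ∩ Maria ∩ Oliver ∩ Chen: 08:10-09:00, 11:35-12:55, 13:00-14:55.
Ben ∩ Maria ∩ Oliver ∩ Chen ∩ Teo: 08:20-09:00, 11:35-12:55, 13:00-14:55.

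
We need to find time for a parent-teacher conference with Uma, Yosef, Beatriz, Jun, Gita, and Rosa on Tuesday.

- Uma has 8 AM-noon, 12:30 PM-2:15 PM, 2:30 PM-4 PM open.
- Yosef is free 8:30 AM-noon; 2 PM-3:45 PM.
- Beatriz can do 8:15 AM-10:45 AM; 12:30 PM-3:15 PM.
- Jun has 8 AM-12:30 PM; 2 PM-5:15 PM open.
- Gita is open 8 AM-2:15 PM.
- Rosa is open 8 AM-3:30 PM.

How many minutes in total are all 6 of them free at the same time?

Uma ∩ Yosef: 08:30-12:00, 14:00-14:15, 14:30-15:45.
Uma ∩ Yosef ∩ Beatriz: 08:30-10:45, 14:00-14:15, 14:30-15:15.
Uma ∩ Yosef ∩ Beatriz ∩ Jun: 08:30-10:45, 14:00-14:15, 14:30-15:15.
Uma ∩ Yosef ∩ Beatriz ∩ Jun ∩ Gita: 08:30-10:45, 14:00-14:15.
Uma ∩ Yosef ∩ Beatriz ∩ Jun ∩ Gita ∩ Rosa: 08:30-10:45, 14:00-14:15.
Summing the common windows: 135 + 15 = 150 minutes.

150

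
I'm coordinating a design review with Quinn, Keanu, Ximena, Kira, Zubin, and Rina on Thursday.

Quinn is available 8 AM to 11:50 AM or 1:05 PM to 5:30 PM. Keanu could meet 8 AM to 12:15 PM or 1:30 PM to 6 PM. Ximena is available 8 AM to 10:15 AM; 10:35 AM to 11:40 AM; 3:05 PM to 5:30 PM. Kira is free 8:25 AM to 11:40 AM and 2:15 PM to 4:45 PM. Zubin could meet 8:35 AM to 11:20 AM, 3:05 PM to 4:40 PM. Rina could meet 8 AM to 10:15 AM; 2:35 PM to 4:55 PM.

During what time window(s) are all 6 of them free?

08:35-10:15, 15:05-16:40

Quinn ∩ Keanu: 08:00-11:50, 13:30-17:30.
Quinn ∩ Keanu ∩ Ximena: 08:00-10:15, 10:35-11:40, 15:05-17:30.
Quinn ∩ Keanu ∩ Ximena ∩ Kira: 08:25-10:15, 10:35-11:40, 15:05-16:45.
Quinn ∩ Keanu ∩ Ximena ∩ Kira ∩ Zubin: 08:35-10:15, 10:35-11:20, 15:05-16:40.
Quinn ∩ Keanu ∩ Ximena ∩ Kira ∩ Zubin ∩ Rina: 08:35-10:15, 15:05-16:40.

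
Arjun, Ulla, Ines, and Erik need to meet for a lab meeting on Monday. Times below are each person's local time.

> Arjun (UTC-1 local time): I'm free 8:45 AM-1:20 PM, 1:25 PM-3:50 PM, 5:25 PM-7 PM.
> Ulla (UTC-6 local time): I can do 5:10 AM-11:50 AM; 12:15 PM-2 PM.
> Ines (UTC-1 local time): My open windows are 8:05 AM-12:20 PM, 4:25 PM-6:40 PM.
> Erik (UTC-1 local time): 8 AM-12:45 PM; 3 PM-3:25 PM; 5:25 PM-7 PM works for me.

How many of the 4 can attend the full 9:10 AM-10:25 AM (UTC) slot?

Arjun in UTC: 09:45-14:20, 14:25-16:50, 18:25-20:00 (add 1h to convert from UTC-1).
Ulla in UTC: 11:10-17:50, 18:15-20:00 (add 6h to convert from UTC-6).
Ines in UTC: 09:05-13:20, 17:25-19:40 (add 1h to convert from UTC-1).
Erik in UTC: 09:00-13:45, 16:00-16:25, 18:25-20:00 (add 1h to convert from UTC-1).
Ines and Erik can make the full 09:10-10:25 slot — that's 2.

2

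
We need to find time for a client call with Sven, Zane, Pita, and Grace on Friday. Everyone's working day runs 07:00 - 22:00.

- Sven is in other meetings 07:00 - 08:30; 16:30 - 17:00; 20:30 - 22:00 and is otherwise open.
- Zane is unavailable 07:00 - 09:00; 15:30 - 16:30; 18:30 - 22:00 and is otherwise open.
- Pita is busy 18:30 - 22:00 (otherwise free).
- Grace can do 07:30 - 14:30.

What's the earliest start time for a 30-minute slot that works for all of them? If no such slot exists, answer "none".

09:00

Sven free: 08:30-16:30, 17:00-20:30 (invert busy blocks within the working day).
Zane free: 09:00-15:30, 16:30-18:30 (invert busy blocks within the working day).
Pita free: 07:00-18:30 (invert busy blocks within the working day).
Grace free: 07:30-14:30.
Sven ∩ Zane: 09:00-15:30, 17:00-18:30.
Sven ∩ Zane ∩ Pita: 09:00-15:30, 17:00-18:30.
Sven ∩ Zane ∩ Pita ∩ Grace: 09:00-14:30.
The first common window of at least 30 minutes is 09:00-14:30, so the earliest start is 09:00.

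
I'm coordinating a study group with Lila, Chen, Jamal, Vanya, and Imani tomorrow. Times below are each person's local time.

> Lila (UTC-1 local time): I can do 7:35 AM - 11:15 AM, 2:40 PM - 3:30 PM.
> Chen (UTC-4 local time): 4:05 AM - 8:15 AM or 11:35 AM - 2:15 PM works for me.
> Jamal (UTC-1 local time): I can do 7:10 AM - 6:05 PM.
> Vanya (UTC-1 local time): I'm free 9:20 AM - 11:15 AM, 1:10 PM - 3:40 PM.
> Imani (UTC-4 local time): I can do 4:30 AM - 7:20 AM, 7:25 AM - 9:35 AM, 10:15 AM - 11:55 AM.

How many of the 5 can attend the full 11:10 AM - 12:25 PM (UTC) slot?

Lila in UTC: 08:35-12:15, 15:40-16:30 (add 1h to convert from UTC-1).
Chen in UTC: 08:05-12:15, 15:35-18:15 (add 4h to convert from UTC-4).
Jamal in UTC: 08:10-19:05 (add 1h to convert from UTC-1).
Vanya in UTC: 10:20-12:15, 14:10-16:40 (add 1h to convert from UTC-1).
Imani in UTC: 08:30-11:20, 11:25-13:35, 14:15-15:55 (add 4h to convert from UTC-4).
Jamal can make the full 11:10-12:25 slot — that's 1.

1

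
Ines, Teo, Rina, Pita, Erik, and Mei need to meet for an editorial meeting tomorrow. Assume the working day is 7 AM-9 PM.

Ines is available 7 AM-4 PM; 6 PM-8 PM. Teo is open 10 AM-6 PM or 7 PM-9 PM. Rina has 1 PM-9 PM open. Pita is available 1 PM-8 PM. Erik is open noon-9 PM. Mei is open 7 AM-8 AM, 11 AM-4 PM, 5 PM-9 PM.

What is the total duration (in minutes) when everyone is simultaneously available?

240

Ines ∩ Teo: 10:00-16:00, 19:00-20:00.
Ines ∩ Teo ∩ Rina: 13:00-16:00, 19:00-20:00.
Ines ∩ Teo ∩ Rina ∩ Pita: 13:00-16:00, 19:00-20:00.
Ines ∩ Teo ∩ Rina ∩ Pita ∩ Erik: 13:00-16:00, 19:00-20:00.
Ines ∩ Teo ∩ Rina ∩ Pita ∩ Erik ∩ Mei: 13:00-16:00, 19:00-20:00.
So the common availability across everyone is 13:00-16:00, 19:00-20:00.
Summing the common windows: 180 + 60 = 240 minutes.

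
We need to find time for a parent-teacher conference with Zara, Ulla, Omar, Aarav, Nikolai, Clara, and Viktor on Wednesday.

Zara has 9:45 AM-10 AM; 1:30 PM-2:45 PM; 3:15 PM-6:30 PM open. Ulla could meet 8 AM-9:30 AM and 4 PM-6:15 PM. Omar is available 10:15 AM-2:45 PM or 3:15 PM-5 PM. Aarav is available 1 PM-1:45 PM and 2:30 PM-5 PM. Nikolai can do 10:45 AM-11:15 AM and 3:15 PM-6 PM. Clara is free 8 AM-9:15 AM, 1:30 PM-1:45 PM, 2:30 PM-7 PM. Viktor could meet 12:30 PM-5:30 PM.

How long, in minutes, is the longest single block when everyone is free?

60

Zara ∩ Ulla: 16:00-18:15.
Zara ∩ Ulla ∩ Omar: 16:00-17:00.
Zara ∩ Ulla ∩ Omar ∩ Aarav: 16:00-17:00.
Zara ∩ Ulla ∩ Omar ∩ Aarav ∩ Nikolai: 16:00-17:00.
Zara ∩ Ulla ∩ Omar ∩ Aarav ∩ Nikolai ∩ Clara: 16:00-17:00.
Zara ∩ Ulla ∩ Omar ∩ Aarav ∩ Nikolai ∩ Clara ∩ Viktor: 16:00-17:00.
Those are the intersection windows.
The longest is 16:00-17:00 at 60 minutes.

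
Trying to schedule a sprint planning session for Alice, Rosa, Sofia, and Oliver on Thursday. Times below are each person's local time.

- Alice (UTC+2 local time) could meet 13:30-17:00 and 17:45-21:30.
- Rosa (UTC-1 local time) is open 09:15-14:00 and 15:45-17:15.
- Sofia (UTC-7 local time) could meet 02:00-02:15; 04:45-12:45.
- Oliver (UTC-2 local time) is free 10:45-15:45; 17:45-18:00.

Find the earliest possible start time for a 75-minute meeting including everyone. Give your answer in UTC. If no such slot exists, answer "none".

12:45

Alice in UTC: 11:30-15:00, 15:45-19:30 (subtract 2h to convert from UTC+2).
Rosa in UTC: 10:15-15:00, 16:45-18:15 (add 1h to convert from UTC-1).
Sofia in UTC: 09:00-09:15, 11:45-19:45 (add 7h to convert from UTC-7).
Oliver in UTC: 12:45-17:45, 19:45-20:00 (add 2h to convert from UTC-2).
Alice ∩ Rosa: 11:30-15:00, 16:45-18:15.
Alice ∩ Rosa ∩ Sofia: 11:45-15:00, 16:45-18:15.
Alice ∩ Rosa ∩ Sofia ∩ Oliver: 12:45-15:00, 16:45-17:45.
The first common window of at least 75 minutes is 12:45-15:00, so the earliest start is 12:45.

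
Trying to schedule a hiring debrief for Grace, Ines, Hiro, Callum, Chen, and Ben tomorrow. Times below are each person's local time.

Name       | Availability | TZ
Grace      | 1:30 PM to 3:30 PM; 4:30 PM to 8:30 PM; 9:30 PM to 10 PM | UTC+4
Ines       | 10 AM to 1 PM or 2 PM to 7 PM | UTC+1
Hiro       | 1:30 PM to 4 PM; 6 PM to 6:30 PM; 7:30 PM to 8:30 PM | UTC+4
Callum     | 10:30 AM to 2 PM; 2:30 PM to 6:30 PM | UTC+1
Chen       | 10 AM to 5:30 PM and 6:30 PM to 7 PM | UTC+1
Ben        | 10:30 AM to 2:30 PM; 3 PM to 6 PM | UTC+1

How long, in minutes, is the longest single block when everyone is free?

Grace in UTC: 09:30-11:30, 12:30-16:30, 17:30-18:00 (subtract 4h to convert from UTC+4).
Ines in UTC: 09:00-12:00, 13:00-18:00 (subtract 1h to convert from UTC+1).
Hiro in UTC: 09:30-12:00, 14:00-14:30, 15:30-16:30 (subtract 4h to convert from UTC+4).
Callum in UTC: 09:30-13:00, 13:30-17:30 (subtract 1h to convert from UTC+1).
Chen in UTC: 09:00-16:30, 17:30-18:00 (subtract 1h to convert from UTC+1).
Ben in UTC: 09:30-13:30, 14:00-17:00 (subtract 1h to convert from UTC+1).
Grace ∩ Ines: 09:30-11:30, 13:00-16:30, 17:30-18:00.
Grace ∩ Ines ∩ Hiro: 09:30-11:30, 14:00-14:30, 15:30-16:30.
Grace ∩ Ines ∩ Hiro ∩ Callum: 09:30-11:30, 14:00-14:30, 15:30-16:30.
Grace ∩ Ines ∩ Hiro ∩ Callum ∩ Chen: 09:30-11:30, 14:00-14:30, 15:30-16:30.
Grace ∩ Ines ∩ Hiro ∩ Callum ∩ Chen ∩ Ben: 09:30-11:30, 14:00-14:30, 15:30-16:30.
So the common availability across everyone is 09:30-11:30, 14:00-14:30, 15:30-16:30.
The longest is 09:30-11:30 at 120 minutes.

120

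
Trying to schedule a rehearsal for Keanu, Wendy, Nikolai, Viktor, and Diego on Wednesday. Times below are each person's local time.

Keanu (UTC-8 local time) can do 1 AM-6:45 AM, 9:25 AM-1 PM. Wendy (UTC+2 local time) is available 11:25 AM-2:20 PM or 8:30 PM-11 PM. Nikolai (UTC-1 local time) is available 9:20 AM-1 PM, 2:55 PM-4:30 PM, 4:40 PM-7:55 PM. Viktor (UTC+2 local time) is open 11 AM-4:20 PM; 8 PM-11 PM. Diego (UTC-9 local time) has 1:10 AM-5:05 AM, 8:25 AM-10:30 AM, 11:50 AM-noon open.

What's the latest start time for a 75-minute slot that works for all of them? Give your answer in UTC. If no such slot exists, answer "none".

11:05

Keanu in UTC: 09:00-14:45, 17:25-21:00 (add 8h to convert from UTC-8).
Wendy in UTC: 09:25-12:20, 18:30-21:00 (subtract 2h to convert from UTC+2).
Nikolai in UTC: 10:20-14:00, 15:55-17:30, 17:40-20:55 (add 1h to convert from UTC-1).
Viktor in UTC: 09:00-14:20, 18:00-21:00 (subtract 2h to convert from UTC+2).
Diego in UTC: 10:10-14:05, 17:25-19:30, 20:50-21:00 (add 9h to convert from UTC-9).
Keanu ∩ Wendy: 09:25-12:20, 18:30-21:00.
Keanu ∩ Wendy ∩ Nikolai: 10:20-12:20, 18:30-20:55.
Keanu ∩ Wendy ∩ Nikolai ∩ Viktor: 10:20-12:20, 18:30-20:55.
Keanu ∩ Wendy ∩ Nikolai ∩ Viktor ∩ Diego: 10:20-12:20, 18:30-19:30, 20:50-20:55.
Those are the intersection windows.
The last common window of at least 75 minutes is 10:20-12:20; a 75-minute meeting can start as late as 11:05 and still end by 12:20.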